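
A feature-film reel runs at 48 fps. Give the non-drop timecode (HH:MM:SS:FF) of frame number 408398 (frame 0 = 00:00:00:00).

02:21:48:14

408398 ÷ 48 = 8508 full seconds, remainder 14 frames.
8508 s = 2 h 21 min 48 s.
Timecode: 02:21:48:14.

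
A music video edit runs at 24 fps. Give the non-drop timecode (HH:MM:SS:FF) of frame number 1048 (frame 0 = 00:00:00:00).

1048 ÷ 24 = 43 full seconds, remainder 16 frames.
43 s = 0 h 0 min 43 s.
Timecode: 00:00:43:16.

00:00:43:16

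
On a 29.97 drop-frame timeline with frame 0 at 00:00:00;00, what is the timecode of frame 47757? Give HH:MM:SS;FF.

Ten DF minutes hold 17982 frames, so frame 47757 lies in block 2 (frames 35964–53945) with 11793 frames into that block.
The block's first minute is 1800 frames and the rest 1798 each; 11793 frames reaches minute 6, so 2 × 18 + 6 × 2 = 48 labels have been skipped so far.
Adding those back, label number 47757 + 48 = 47805 at 30 labels/s is 1593 s + 15 f = 0 h 26 min 33 s frame 15, i.e. 00:26:33;15.

00:26:33;15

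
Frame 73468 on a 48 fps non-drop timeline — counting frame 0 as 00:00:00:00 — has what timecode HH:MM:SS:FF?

00:25:30:28

73468 ÷ 48 = 1530 full seconds, remainder 28 frames.
1530 s = 0 h 25 min 30 s.
Timecode: 00:25:30:28.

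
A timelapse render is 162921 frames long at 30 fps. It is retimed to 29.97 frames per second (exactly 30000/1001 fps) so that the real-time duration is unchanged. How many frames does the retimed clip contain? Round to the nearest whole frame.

162758 frames

Frames at target rate = 162921 × (30000/1001) / (30) = 14811000/91 ≈ 162758.242.
Nearest whole frame: 162758.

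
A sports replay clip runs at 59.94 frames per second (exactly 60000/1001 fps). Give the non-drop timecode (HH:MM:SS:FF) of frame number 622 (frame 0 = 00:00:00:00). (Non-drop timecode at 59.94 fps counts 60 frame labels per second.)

622 ÷ 60 = 10 full seconds, remainder 22 frames.
10 s = 0 h 0 min 10 s.
Timecode: 00:00:10:22.

00:00:10:22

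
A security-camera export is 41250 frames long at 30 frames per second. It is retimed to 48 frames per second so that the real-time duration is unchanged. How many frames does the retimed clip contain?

66000 frames

Target frames = source frames × (target rate / source rate) = 41250 × (48)/(30) = 41250 × 8/5 = 66000.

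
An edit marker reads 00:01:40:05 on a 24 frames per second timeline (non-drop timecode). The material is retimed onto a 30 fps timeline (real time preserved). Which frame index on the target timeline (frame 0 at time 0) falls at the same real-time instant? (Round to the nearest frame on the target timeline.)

frame 3006

Source frame index: (0×3600 + 1×60 + 40) × 24 + 5 = 2405.
Real time: 2405 / (24) = 2405/24 s.
Target frame: (2405/24) × (30) = 12025/4 ≈ 3006.250 → 3006.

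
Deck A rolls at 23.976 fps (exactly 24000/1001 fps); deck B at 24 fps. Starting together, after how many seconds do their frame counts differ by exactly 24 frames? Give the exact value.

1001 seconds

The gap grows by |24 − 24000/1001| = 24/1001 frames per second.
Time for a 24-frame gap: 24 ÷ (24/1001) = 1001 s.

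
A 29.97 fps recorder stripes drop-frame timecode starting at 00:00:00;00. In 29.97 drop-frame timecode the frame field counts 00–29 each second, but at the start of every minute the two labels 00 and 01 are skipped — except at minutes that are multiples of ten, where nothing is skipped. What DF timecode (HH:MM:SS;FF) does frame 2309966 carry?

21:24:35;28

Each 10-minute DF block holds 10 × 60 × 30 − 9 × 2 = 17982 frames. 2309966 ÷ 17982 → 128 full blocks, remainder 8270.
Within the partial block the first minute is 1800 frames and each further minute 1798, so 4 further minute boundaries passed. Total skipped labels = 18 × 128 + 2 × 4 = 2312.
Non-drop label index = 2309966 + 2312 = 2312278; at 30 labels/s that is 21:24:35:28, i.e. DF 21:24:35;28.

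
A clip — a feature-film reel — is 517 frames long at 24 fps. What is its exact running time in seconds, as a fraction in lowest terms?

Running time = 517 ÷ (24) = 517 × 1/24 = 517/24 s.

517/24 seconds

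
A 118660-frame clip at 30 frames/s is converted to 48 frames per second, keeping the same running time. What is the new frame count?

Target frames = source frames × (target rate / source rate) = 118660 × (48)/(30) = 118660 × 8/5 = 189856.

189856 frames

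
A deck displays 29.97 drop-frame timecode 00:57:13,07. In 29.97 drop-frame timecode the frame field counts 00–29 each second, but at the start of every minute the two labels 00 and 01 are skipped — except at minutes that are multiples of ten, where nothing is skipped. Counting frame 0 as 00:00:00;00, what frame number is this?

Complete 10-minute blocks: 5, each 17982 frames → 89910.
Remaining 7 whole minutes in the current block: 1800 + 6 × 1798 = 12588 frames.
Within the current minute: 13 × 30 + 7 − 2 = 395 (labels ;00/;01 skipped at this minute). Total = 89910 + 12588 + 395 = 102893.

102893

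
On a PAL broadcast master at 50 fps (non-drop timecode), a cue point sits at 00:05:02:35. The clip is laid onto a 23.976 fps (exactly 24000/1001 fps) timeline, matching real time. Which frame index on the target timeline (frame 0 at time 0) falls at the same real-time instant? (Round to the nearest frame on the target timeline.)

frame 7258

Source frame index: (0×3600 + 5×60 + 2) × 50 + 35 = 15135.
Real time: 15135 / (50) = 3027/10 s.
Target frame: (3027/10) × (24000/1001) = 7264800/1001 ≈ 7257.542 → 7258.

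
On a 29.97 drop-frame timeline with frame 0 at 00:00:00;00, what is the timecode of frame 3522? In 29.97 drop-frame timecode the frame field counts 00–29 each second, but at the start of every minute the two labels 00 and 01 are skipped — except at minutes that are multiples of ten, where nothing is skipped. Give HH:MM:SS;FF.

Each 10-minute DF block holds 10 × 60 × 30 − 9 × 2 = 17982 frames. 3522 ÷ 17982 → 0 full blocks, remainder 3522.
Within the partial block the first minute is 1800 frames and each further minute 1798, so 1 further minute boundary passed. Total skipped labels = 18 × 0 + 2 × 1 = 2.
Non-drop label index = 3522 + 2 = 3524; at 30 labels/s that is 00:01:57:14, i.e. DF 00:01:57;14.

00:01:57;14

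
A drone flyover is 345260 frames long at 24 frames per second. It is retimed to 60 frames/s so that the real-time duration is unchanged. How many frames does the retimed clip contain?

Target frames = source frames × (target rate / source rate) = 345260 × (60)/(24) = 345260 × 5/2 = 863150.

863150 frames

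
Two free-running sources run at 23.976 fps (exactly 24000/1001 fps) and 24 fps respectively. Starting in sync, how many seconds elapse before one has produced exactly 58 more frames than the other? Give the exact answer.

The gap grows by |24 − 24000/1001| = 24/1001 frames per second.
Time for a 58-frame gap: 58 ÷ (24/1001) = 29029/12 s.

29029/12 seconds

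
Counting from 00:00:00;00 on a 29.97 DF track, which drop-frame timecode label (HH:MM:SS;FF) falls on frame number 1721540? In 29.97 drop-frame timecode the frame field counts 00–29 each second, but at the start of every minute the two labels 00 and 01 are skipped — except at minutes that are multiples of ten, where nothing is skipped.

15:57:22;04

Each 10-minute DF block holds 10 × 60 × 30 − 9 × 2 = 17982 frames. 1721540 ÷ 17982 → 95 full blocks, remainder 13250.
Within the partial block the first minute is 1800 frames and each further minute 1798, so 7 further minute boundaries passed. Total skipped labels = 18 × 95 + 2 × 7 = 1724.
Non-drop label index = 1721540 + 1724 = 1723264; at 30 labels/s that is 15:57:22:04, i.e. DF 15:57:22;04.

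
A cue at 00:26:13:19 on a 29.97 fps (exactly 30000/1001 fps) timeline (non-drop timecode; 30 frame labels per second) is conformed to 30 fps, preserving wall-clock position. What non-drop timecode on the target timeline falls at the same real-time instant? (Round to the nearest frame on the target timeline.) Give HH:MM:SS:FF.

00:26:15:06

Source frame index: (0×3600 + 26×60 + 13) × 30 + 19 = 47209.
Real time: 47209 / (30000/1001) = 47256209/30000 s.
Target frame: (47256209/30000) × (30) = 47256209/1000 ≈ 47256.209 → 47256.
At 30 labels/s: frame 47256 → 00:26:15:06.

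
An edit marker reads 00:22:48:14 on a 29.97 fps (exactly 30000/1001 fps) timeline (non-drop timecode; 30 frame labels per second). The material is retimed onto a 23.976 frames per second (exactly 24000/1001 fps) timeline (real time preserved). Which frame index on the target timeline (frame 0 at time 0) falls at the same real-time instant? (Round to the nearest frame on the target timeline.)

Source frame index: (0×3600 + 22×60 + 48) × 30 + 14 = 41054.
Real time: 41054 / (30000/1001) = 20547527/15000 s.
Target frame: (20547527/15000) × (24000/1001) = 164216/5 ≈ 32843.200 → 32843.

frame 32843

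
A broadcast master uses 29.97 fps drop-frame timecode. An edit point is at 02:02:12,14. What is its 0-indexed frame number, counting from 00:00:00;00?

219754

As if non-drop at 30 labels/s: (2 × 3600 + 2 × 60 + 12) × 30 + 14 = 219974.
Minute boundaries passed: 122; those not divisible by 10: 122 − 12 = 110; dropped labels = 2 × 110 = 220.
Actual frame index = 219974 − 220 = 219754.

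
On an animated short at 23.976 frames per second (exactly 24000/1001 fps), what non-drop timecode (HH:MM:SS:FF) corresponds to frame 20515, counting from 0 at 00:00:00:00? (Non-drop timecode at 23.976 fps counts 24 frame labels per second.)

20515 ÷ 24 = 854 full seconds, remainder 19 frames.
854 s = 0 h 14 min 14 s.
Timecode: 00:14:14:19.

00:14:14:19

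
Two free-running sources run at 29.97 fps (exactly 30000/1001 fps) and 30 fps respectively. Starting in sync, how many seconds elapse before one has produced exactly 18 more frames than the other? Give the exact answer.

600.6 seconds

The gap grows by |30 − 30000/1001| = 30/1001 frames per second.
Time for a 18-frame gap: 18 ÷ (30/1001) = 600.6 s.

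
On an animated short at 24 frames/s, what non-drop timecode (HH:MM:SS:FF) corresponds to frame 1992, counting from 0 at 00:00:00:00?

00:01:23:00

1992 ÷ 24 = 83 full seconds, remainder 0 frames.
83 s = 0 h 1 min 23 s.
Timecode: 00:01:23:00.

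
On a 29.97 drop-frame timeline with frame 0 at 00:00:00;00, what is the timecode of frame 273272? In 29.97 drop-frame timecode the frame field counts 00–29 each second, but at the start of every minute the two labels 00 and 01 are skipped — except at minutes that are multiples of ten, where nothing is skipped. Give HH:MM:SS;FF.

Ten DF minutes hold 17982 frames, so frame 273272 lies in block 15 (frames 269730–287711) with 3542 frames into that block.
The block's first minute is 1800 frames and the rest 1798 each; 3542 frames reaches minute 1, so 15 × 18 + 1 × 2 = 272 labels have been skipped so far.
Adding those back, label number 273272 + 272 = 273544 at 30 labels/s is 9118 s + 4 f = 2 h 31 min 58 s frame 4, i.e. 02:31:58;04.

02:31:58;04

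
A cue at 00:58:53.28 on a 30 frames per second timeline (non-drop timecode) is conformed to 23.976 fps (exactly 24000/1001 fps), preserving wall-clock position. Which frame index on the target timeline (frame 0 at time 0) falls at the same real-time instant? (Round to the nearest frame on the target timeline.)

Source frame index: (0×3600 + 58×60 + 53) × 30 + 28 = 106018.
Real time: 106018 / (30) = 53009/15 s.
Target frame: (53009/15) × (24000/1001) = 7710400/91 ≈ 84729.670 → 84730.

frame 84730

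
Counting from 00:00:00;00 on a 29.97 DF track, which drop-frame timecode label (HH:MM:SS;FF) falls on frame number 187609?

01:44:19;27

Ten DF minutes hold 17982 frames, so frame 187609 lies in block 10 (frames 179820–197801) with 7789 frames into that block.
The block's first minute is 1800 frames and the rest 1798 each; 7789 frames reaches minute 4, so 10 × 18 + 4 × 2 = 188 labels have been skipped so far.
Adding those back, label number 187609 + 188 = 187797 at 30 labels/s is 6259 s + 27 f = 1 h 44 min 19 s frame 27, i.e. 01:44:19;27.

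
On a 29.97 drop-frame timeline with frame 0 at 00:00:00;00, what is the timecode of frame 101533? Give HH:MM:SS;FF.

Each 10-minute DF block holds 10 × 60 × 30 − 9 × 2 = 17982 frames. 101533 ÷ 17982 → 5 full blocks, remainder 11623.
Within the partial block the first minute is 1800 frames and each further minute 1798, so 6 further minute boundaries passed. Total skipped labels = 18 × 5 + 2 × 6 = 102.
Non-drop label index = 101533 + 102 = 101635; at 30 labels/s that is 00:56:27:25, i.e. DF 00:56:27;25.

00:56:27;25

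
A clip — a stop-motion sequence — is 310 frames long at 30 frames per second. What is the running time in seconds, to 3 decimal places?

10.333 seconds

Running time = 310 × 1/30 = 31/3 s ≈ 10.333 s.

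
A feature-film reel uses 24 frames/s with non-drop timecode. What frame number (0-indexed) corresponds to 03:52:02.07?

Total seconds to the label: (3 × 3600 + 52 × 60 + 2) = 13922.
Frame index = 13922 × 24 + 7 = 334135.

frame 334135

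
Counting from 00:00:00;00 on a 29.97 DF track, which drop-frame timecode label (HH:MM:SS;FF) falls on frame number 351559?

03:15:30;11

Ten DF minutes hold 17982 frames, so frame 351559 lies in block 19 (frames 341658–359639) with 9901 frames into that block.
The block's first minute is 1800 frames and the rest 1798 each; 9901 frames reaches minute 5, so 19 × 18 + 5 × 2 = 352 labels have been skipped so far.
Adding those back, label number 351559 + 352 = 351911 at 30 labels/s is 11730 s + 11 f = 3 h 15 min 30 s frame 11, i.e. 03:15:30;11.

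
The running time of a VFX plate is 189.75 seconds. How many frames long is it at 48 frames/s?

Frames = 189.75 × 48 = 9108.

9108 frames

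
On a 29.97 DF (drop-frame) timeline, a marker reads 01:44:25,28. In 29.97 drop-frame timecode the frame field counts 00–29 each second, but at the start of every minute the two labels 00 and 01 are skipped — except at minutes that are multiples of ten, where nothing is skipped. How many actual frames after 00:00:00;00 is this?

187790

Complete 10-minute blocks: 10, each 17982 frames → 179820.
Remaining 4 whole minutes in the current block: 1800 + 3 × 1798 = 7194 frames.
Within the current minute: 25 × 30 + 28 − 2 = 776 (labels ;00/;01 skipped at this minute). Total = 179820 + 7194 + 776 = 187790.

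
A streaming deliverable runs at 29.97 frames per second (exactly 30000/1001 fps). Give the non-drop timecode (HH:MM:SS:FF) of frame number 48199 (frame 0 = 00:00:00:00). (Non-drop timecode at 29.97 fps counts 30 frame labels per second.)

00:26:46:19

48199 ÷ 30 = 1606 full seconds, remainder 19 frames.
1606 s = 0 h 26 min 46 s.
Timecode: 00:26:46:19.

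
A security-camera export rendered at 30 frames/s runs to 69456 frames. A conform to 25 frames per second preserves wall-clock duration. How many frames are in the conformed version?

Frames at target rate = 69456 × (25) / (30) = 57880.

57880 frames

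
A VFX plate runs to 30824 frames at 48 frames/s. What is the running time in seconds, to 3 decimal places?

642.167 seconds

Running time = 30824 × 1/48 = 3853/6 s ≈ 642.167 s.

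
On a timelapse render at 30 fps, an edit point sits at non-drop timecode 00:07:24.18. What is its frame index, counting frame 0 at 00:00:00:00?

frame 13338

Total seconds to the label: (0 × 3600 + 7 × 60 + 24) = 444.
Frame index = 444 × 30 + 18 = 13338.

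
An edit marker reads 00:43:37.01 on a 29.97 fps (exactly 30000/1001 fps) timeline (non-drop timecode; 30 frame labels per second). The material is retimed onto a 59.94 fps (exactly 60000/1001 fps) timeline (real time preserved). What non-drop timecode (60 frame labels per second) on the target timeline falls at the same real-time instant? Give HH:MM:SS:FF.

00:43:37:02

Source frame index: (0×3600 + 43×60 + 37) × 30 + 1 = 78511.
Real time: 78511 / (30000/1001) = 78589511/30000 s.
Target frame: (78589511/30000) × (60000/1001) = 157022.
At 60 labels/s: frame 157022 → 00:43:37:02.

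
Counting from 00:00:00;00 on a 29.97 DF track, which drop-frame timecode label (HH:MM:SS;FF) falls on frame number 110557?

Each 10-minute DF block holds 10 × 60 × 30 − 9 × 2 = 17982 frames. 110557 ÷ 17982 → 6 full blocks, remainder 2665.
Within the partial block the first minute is 1800 frames and each further minute 1798, so 1 further minute boundary passed. Total skipped labels = 18 × 6 + 2 × 1 = 110.
Non-drop label index = 110557 + 110 = 110667; at 30 labels/s that is 01:01:28:27, i.e. DF 01:01:28;27.

01:01:28;27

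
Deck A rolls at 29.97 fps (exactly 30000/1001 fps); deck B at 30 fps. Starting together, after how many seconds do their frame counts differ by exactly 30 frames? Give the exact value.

1001 seconds

The gap grows by |30 − 30000/1001| = 30/1001 frames per second.
Time for a 30-frame gap: 30 ÷ (30/1001) = 1001 s.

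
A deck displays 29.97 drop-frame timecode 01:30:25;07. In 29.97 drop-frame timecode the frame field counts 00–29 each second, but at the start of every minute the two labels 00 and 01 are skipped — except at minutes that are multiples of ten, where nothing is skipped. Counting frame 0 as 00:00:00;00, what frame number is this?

162595

As if non-drop at 30 labels/s: (1 × 3600 + 30 × 60 + 25) × 30 + 7 = 162757.
Minute boundaries passed: 90; those not divisible by 10: 90 − 9 = 81; dropped labels = 2 × 81 = 162.
Actual frame index = 162757 − 162 = 162595.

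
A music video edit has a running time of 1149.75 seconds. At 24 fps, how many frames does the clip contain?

27594 frames

Frames = 1149.75 × 24 = 27594.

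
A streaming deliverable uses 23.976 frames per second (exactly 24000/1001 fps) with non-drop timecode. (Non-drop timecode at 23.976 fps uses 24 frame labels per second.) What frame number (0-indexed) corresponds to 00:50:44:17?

frame 73073

Total seconds to the label: (0 × 3600 + 50 × 60 + 44) = 3044.
Frame index = 3044 × 24 + 17 = 73073.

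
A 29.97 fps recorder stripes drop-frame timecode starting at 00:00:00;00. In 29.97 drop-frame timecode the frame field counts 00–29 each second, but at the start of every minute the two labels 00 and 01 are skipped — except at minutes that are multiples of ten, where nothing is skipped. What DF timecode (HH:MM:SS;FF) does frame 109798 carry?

Each 10-minute DF block holds 10 × 60 × 30 − 9 × 2 = 17982 frames. 109798 ÷ 17982 → 6 full blocks, remainder 1906.
Within the partial block the first minute is 1800 frames and each further minute 1798, so 1 further minute boundary passed. Total skipped labels = 18 × 6 + 2 × 1 = 110.
Non-drop label index = 109798 + 110 = 109908; at 30 labels/s that is 01:01:03:18, i.e. DF 01:01:03;18.

01:01:03;18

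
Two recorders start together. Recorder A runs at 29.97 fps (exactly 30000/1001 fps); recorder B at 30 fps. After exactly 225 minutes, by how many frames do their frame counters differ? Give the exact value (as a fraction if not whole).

405000/1001 frames

225 min = 13500 s.
A emits 30000/1001 × 13500 = 405000000/1001 frames; B emits 30 × 13500 = 405000.
Difference = 405000/1001 frames (≈ 404.5954); B is ahead of A.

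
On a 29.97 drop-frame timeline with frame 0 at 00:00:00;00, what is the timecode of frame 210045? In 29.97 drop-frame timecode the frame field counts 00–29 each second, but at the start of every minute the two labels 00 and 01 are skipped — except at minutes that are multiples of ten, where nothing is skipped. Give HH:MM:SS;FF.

Ten DF minutes hold 17982 frames, so frame 210045 lies in block 11 (frames 197802–215783) with 12243 frames into that block.
The block's first minute is 1800 frames and the rest 1798 each; 12243 frames reaches minute 6, so 11 × 18 + 6 × 2 = 210 labels have been skipped so far.
Adding those back, label number 210045 + 210 = 210255 at 30 labels/s is 7008 s + 15 f = 1 h 56 min 48 s frame 15, i.e. 01:56:48;15.

01:56:48;15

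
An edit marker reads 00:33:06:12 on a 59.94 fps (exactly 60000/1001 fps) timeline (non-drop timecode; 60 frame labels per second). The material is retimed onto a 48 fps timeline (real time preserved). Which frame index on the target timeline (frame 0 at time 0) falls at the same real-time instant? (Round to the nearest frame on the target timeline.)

Source frame index: (0×3600 + 33×60 + 6) × 60 + 12 = 119172.
Real time: 119172 / (60000/1001) = 9940931/5000 s.
Target frame: (9940931/5000) × (48) = 59645586/625 ≈ 95432.938 → 95433.

frame 95433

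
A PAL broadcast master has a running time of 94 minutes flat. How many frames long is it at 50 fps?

282000 frames

94 min = 5640 s.
Frames = 5640 × 50 = 282000.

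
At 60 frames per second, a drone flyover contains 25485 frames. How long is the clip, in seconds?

Running time = 25485 / (60) = 424.75 s.

424.75 seconds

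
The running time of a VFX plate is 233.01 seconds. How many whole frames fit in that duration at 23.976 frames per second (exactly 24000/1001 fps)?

Frames = 233.01 × 24000/1001 = 5592240/1001 ≈ 5586.6533.
Complete frames: 5586.

5586 frames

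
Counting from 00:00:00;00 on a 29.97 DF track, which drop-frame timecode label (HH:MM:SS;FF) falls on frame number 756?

Ten DF minutes hold 17982 frames, so frame 756 lies in block 0 (frames 0–17981) with 756 frames into that block.
The block's first minute is 1800 frames and the rest 1798 each; 756 frames reaches minute 0, so 0 × 18 + 0 × 2 = 0 labels have been skipped so far.
Adding those back, label number 756 + 0 = 756 at 30 labels/s is 25 s + 6 f = 0 h 0 min 25 s frame 6, i.e. 00:00:25;06.

00:00:25;06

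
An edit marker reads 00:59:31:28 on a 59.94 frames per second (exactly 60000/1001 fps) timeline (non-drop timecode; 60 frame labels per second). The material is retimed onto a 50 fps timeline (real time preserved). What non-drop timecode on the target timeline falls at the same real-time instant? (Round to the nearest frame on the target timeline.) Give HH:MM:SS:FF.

Source frame index: (0×3600 + 59×60 + 31) × 60 + 28 = 214288.
Real time: 214288 / (60000/1001) = 13406393/3750 s.
Target frame: (13406393/3750) × (50) = 13406393/75 ≈ 178751.907 → 178752.
At 50 labels/s: frame 178752 → 00:59:35:02.

00:59:35:02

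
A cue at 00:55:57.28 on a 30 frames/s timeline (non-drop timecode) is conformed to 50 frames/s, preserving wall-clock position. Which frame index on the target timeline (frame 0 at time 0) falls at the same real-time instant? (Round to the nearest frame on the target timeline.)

Source frame index: (0×3600 + 55×60 + 57) × 30 + 28 = 100738.
Real time: 100738 / (30) = 50369/15 s.
Target frame: (50369/15) × (50) = 503690/3 ≈ 167896.667 → 167897.

frame 167897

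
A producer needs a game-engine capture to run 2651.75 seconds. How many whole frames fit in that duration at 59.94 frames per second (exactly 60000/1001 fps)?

Frames = 2651.75 × 60000/1001 = 159105000/1001 ≈ 158946.0539.
Complete frames: 158946.

158946 frames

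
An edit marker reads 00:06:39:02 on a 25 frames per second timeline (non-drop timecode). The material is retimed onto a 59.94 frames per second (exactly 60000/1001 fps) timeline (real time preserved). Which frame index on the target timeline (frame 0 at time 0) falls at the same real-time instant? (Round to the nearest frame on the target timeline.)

frame 23921

Source frame index: (0×3600 + 6×60 + 39) × 25 + 2 = 9977.
Real time: 9977 / (25) = 9977/25 s.
Target frame: (9977/25) × (60000/1001) = 2176800/91 ≈ 23920.879 → 23921.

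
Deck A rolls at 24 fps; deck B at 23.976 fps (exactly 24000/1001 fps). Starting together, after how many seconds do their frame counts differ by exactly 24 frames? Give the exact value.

1001 seconds

The gap grows by |24000/1001 − 24| = 24/1001 frames per second.
Time for a 24-frame gap: 24 ÷ (24/1001) = 1001 s.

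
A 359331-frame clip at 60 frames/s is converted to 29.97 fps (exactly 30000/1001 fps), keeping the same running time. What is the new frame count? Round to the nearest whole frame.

Frames at target rate = 359331 × (30000/1001) / (60) = 25666500/143 ≈ 179486.014.
Nearest whole frame: 179486.

179486 frames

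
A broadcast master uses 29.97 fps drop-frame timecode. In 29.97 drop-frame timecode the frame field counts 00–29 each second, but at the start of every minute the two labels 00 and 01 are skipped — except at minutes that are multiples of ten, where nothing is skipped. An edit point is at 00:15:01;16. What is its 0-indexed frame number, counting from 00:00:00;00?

As if non-drop at 30 labels/s: (0 × 3600 + 15 × 60 + 1) × 30 + 16 = 27046.
Minute boundaries passed: 15; those not divisible by 10: 15 − 1 = 14; dropped labels = 2 × 14 = 28.
Actual frame index = 27046 − 28 = 27018.

27018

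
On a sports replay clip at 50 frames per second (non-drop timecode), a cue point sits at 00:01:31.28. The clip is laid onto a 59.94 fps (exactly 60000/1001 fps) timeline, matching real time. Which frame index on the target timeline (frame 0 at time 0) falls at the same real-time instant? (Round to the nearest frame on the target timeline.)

frame 5488

Source frame index: (0×3600 + 1×60 + 31) × 50 + 28 = 4578.
Real time: 4578 / (50) = 2289/25 s.
Target frame: (2289/25) × (60000/1001) = 784800/143 ≈ 5488.112 → 5488.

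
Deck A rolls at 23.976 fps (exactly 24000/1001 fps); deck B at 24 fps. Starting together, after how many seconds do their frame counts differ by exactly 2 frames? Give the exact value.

The gap grows by |24 − 24000/1001| = 24/1001 frames per second.
Time for a 2-frame gap: 2 ÷ (24/1001) = 1001/12 s.

1001/12 seconds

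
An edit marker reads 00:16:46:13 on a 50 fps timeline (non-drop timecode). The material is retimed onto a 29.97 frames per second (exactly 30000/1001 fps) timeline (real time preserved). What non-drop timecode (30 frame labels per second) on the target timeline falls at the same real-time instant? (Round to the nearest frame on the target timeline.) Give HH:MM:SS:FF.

00:16:45:08

Source frame index: (0×3600 + 16×60 + 46) × 50 + 13 = 50313.
Real time: 50313 / (50) = 50313/50 s.
Target frame: (50313/50) × (30000/1001) = 30187800/1001 ≈ 30157.642 → 30158.
At 30 labels/s: frame 30158 → 00:16:45:08.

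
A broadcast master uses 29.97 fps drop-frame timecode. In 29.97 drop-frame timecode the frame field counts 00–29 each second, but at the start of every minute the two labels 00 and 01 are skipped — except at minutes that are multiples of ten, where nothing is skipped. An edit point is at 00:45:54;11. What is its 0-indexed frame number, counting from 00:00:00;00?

82549

As if non-drop at 30 labels/s: (0 × 3600 + 45 × 60 + 54) × 30 + 11 = 82631.
Minute boundaries passed: 45; those not divisible by 10: 45 − 4 = 41; dropped labels = 2 × 41 = 82.
Actual frame index = 82631 − 82 = 82549.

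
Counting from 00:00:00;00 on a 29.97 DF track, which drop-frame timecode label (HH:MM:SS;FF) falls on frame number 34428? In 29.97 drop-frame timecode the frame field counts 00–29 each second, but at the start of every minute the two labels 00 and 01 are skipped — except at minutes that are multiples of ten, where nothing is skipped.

00:19:08;24

Each 10-minute DF block holds 10 × 60 × 30 − 9 × 2 = 17982 frames. 34428 ÷ 17982 → 1 full block, remainder 16446.
Within the partial block the first minute is 1800 frames and each further minute 1798, so 9 further minute boundaries passed. Total skipped labels = 18 × 1 + 2 × 9 = 36.
Non-drop label index = 34428 + 36 = 34464; at 30 labels/s that is 00:19:08:24, i.e. DF 00:19:08;24.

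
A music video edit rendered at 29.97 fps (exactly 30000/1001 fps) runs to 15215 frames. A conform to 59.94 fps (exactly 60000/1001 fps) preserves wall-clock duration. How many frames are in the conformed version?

30430 frames

Target frames = source frames × (target rate / source rate) = 15215 × (60000/1001)/(30000/1001) = 15215 × 2 = 30430.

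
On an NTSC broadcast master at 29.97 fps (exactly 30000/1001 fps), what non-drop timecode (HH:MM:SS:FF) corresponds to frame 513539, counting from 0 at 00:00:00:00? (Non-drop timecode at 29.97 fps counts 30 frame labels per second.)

04:45:17:29

513539 ÷ 30 = 17117 full seconds, remainder 29 frames.
17117 s = 4 h 45 min 17 s.
Timecode: 04:45:17:29.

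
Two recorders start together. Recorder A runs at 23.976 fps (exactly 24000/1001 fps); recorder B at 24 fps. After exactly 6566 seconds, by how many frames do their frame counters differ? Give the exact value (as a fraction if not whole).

A emits 24000/1001 × 6566 = 22512000/143 frames; B emits 24 × 6566 = 157584.
Difference = 22512/143 frames (≈ 157.4266); B is ahead of A.

22512/143 frames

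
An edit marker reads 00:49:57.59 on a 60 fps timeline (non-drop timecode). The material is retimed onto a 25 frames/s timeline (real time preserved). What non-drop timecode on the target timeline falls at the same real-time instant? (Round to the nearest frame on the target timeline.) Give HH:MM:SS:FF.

00:49:58:00

Source frame index: (0×3600 + 49×60 + 57) × 60 + 59 = 179879.
Real time: 179879 / (60) = 179879/60 s.
Target frame: (179879/60) × (25) = 899395/12 ≈ 74949.583 → 74950.
At 25 labels/s: frame 74950 → 00:49:58:00.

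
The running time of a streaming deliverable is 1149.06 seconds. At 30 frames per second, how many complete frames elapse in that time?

34471 frames

Frames = 1149.06 × 30 = 172359/5 ≈ 34471.8000.
Complete frames: 34471.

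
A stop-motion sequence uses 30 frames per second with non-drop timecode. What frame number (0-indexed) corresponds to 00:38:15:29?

Total seconds to the label: (0 × 3600 + 38 × 60 + 15) = 2295.
Frame index = 2295 × 30 + 29 = 68879.

68879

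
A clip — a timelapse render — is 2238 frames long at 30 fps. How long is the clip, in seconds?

74.6 seconds

Running time = 2238 / (30) = 74.6 s.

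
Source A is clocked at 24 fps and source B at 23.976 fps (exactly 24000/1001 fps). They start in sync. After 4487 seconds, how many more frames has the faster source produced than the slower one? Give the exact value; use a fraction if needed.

15384/143 frames

A emits 24 × 4487 = 107688 frames; B emits 24000/1001 × 4487 = 15384000/143.
Difference = 15384/143 frames (≈ 107.5804); B is behind A.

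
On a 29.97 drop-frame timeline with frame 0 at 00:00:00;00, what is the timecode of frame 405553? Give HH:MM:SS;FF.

03:45:31;29

Each 10-minute DF block holds 10 × 60 × 30 − 9 × 2 = 17982 frames. 405553 ÷ 17982 → 22 full blocks, remainder 9949.
Within the partial block the first minute is 1800 frames and each further minute 1798, so 5 further minute boundaries passed. Total skipped labels = 18 × 22 + 2 × 5 = 406.
Non-drop label index = 405553 + 406 = 405959; at 30 labels/s that is 03:45:31:29, i.e. DF 03:45:31;29.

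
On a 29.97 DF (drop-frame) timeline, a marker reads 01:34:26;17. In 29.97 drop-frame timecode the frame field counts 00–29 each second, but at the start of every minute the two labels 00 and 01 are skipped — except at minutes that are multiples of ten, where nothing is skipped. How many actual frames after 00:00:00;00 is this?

169827

Complete 10-minute blocks: 9, each 17982 frames → 161838.
Remaining 4 whole minutes in the current block: 1800 + 3 × 1798 = 7194 frames.
Within the current minute: 26 × 30 + 17 − 2 = 795 (labels ;00/;01 skipped at this minute). Total = 161838 + 7194 + 795 = 169827.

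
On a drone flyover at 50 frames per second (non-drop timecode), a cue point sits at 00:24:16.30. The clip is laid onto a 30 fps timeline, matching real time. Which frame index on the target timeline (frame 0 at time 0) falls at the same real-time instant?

frame 43698

Source frame index: (0×3600 + 24×60 + 16) × 50 + 30 = 72830.
Real time: 72830 / (50) = 7283/5 s.
Target frame: (7283/5) × (30) = 43698.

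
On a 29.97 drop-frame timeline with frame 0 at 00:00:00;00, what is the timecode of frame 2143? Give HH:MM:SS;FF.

Each 10-minute DF block holds 10 × 60 × 30 − 9 × 2 = 17982 frames. 2143 ÷ 17982 → 0 full blocks, remainder 2143.
Within the partial block the first minute is 1800 frames and each further minute 1798, so 1 further minute boundary passed. Total skipped labels = 18 × 0 + 2 × 1 = 2.
Non-drop label index = 2143 + 2 = 2145; at 30 labels/s that is 00:01:11:15, i.e. DF 00:01:11;15.

00:01:11;15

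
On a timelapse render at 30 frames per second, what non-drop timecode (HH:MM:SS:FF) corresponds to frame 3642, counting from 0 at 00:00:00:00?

3642 ÷ 30 = 121 full seconds, remainder 12 frames.
121 s = 0 h 2 min 1 s.
Timecode: 00:02:01:12.

00:02:01:12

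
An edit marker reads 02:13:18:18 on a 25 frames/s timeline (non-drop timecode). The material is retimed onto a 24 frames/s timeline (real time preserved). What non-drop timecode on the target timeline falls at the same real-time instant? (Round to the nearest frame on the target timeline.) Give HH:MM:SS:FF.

Source frame index: (2×3600 + 13×60 + 18) × 25 + 18 = 199968.
Real time: 199968 / (25) = 199968/25 s.
Target frame: (199968/25) × (24) = 4799232/25 ≈ 191969.280 → 191969.
At 24 labels/s: frame 191969 → 02:13:18:17.

02:13:18:17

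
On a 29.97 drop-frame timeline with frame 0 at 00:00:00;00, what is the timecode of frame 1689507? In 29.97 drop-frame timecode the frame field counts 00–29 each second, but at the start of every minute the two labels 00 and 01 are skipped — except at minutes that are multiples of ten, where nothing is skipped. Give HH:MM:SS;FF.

Ten DF minutes hold 17982 frames, so frame 1689507 lies in block 93 (frames 1672326–1690307) with 17181 frames into that block.
The block's first minute is 1800 frames and the rest 1798 each; 17181 frames reaches minute 9, so 93 × 18 + 9 × 2 = 1692 labels have been skipped so far.
Adding those back, label number 1689507 + 1692 = 1691199 at 30 labels/s is 56373 s + 9 f = 15 h 39 min 33 s frame 9, i.e. 15:39:33;09.

15:39:33;09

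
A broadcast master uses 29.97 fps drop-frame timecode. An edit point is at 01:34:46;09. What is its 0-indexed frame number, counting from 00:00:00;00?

170419

Complete 10-minute blocks: 9, each 17982 frames → 161838.
Remaining 4 whole minutes in the current block: 1800 + 3 × 1798 = 7194 frames.
Within the current minute: 46 × 30 + 9 − 2 = 1387 (labels ;00/;01 skipped at this minute). Total = 161838 + 7194 + 1387 = 170419.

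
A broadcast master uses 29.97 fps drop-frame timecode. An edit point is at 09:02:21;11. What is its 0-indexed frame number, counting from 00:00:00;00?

Complete 10-minute blocks: 54, each 17982 frames → 971028.
Remaining 2 whole minutes in the current block: 1800 + 1 × 1798 = 3598 frames.
Within the current minute: 21 × 30 + 11 − 2 = 639 (labels ;00/;01 skipped at this minute). Total = 971028 + 3598 + 639 = 975265.

975265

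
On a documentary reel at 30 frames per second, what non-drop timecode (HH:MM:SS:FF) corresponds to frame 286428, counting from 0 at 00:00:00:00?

286428 ÷ 30 = 9547 full seconds, remainder 18 frames.
9547 s = 2 h 39 min 7 s.
Timecode: 02:39:07:18.

02:39:07:18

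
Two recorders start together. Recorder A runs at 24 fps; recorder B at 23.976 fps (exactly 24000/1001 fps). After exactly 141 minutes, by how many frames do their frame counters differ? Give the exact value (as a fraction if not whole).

141 min = 8460 s.
A emits 24 × 8460 = 203040 frames; B emits 24000/1001 × 8460 = 203040000/1001.
Difference = 203040/1001 frames (≈ 202.8372); B is behind A.

203040/1001 frames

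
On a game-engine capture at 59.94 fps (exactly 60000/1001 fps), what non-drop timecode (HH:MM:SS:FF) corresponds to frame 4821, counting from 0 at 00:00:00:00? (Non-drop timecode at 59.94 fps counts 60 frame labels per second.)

4821 ÷ 60 = 80 full seconds, remainder 21 frames.
80 s = 0 h 1 min 20 s.
Timecode: 00:01:20:21.

00:01:20:21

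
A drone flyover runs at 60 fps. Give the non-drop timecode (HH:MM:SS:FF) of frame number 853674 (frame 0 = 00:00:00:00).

853674 ÷ 60 = 14227 full seconds, remainder 54 frames.
14227 s = 3 h 57 min 7 s.
Timecode: 03:57:07:54.

03:57:07:54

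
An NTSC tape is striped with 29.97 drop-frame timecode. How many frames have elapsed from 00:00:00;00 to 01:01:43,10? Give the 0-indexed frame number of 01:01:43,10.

Complete 10-minute blocks: 6, each 17982 frames → 107892.
Remaining 1 whole minute in the current block: 1800 + 0 × 1798 = 1800 frames.
Within the current minute: 43 × 30 + 10 − 2 = 1298 (labels ;00/;01 skipped at this minute). Total = 107892 + 1800 + 1298 = 110990.

110990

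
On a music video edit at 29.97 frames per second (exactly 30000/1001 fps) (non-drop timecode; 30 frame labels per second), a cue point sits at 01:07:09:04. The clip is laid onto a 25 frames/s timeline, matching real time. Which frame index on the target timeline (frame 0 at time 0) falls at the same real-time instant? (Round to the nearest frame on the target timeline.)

Source frame index: (1×3600 + 7×60 + 9) × 30 + 4 = 120874.
Real time: 120874 / (30000/1001) = 60497437/15000 s.
Target frame: (60497437/15000) × (25) = 60497437/600 ≈ 100829.062 → 100829.

frame 100829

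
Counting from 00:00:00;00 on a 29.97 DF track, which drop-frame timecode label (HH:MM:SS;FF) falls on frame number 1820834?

16:52:35;06

Ten DF minutes hold 17982 frames, so frame 1820834 lies in block 101 (frames 1816182–1834163) with 4652 frames into that block.
The block's first minute is 1800 frames and the rest 1798 each; 4652 frames reaches minute 2, so 101 × 18 + 2 × 2 = 1822 labels have been skipped so far.
Adding those back, label number 1820834 + 1822 = 1822656 at 30 labels/s is 60755 s + 6 f = 16 h 52 min 35 s frame 6, i.e. 16:52:35;06.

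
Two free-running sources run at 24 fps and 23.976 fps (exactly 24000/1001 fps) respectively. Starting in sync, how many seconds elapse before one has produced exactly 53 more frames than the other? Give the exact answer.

53053/24 seconds

The gap grows by |24000/1001 − 24| = 24/1001 frames per second.
Time for a 53-frame gap: 53 ÷ (24/1001) = 53053/24 s.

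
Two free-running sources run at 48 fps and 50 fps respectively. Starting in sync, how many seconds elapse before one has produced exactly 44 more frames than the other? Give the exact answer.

The gap grows by |50 − 48| = 2 frames per second.
Time for a 44-frame gap: 44 ÷ (2) = 22 s.

22 seconds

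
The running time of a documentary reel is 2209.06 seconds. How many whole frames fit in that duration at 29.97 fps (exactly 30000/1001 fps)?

66205 frames

Frames = 2209.06 × 30000/1001 = 9467400/143 ≈ 66205.5944.
Complete frames: 66205.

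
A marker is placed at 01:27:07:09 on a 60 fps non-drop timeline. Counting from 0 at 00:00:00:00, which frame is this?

Total seconds to the label: (1 × 3600 + 27 × 60 + 7) = 5227.
Frame index = 5227 × 60 + 9 = 313629.

frame 313629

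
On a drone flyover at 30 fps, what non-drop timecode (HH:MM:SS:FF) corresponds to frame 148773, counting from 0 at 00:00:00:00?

148773 ÷ 30 = 4959 full seconds, remainder 3 frames.
4959 s = 1 h 22 min 39 s.
Timecode: 01:22:39:03.

01:22:39:03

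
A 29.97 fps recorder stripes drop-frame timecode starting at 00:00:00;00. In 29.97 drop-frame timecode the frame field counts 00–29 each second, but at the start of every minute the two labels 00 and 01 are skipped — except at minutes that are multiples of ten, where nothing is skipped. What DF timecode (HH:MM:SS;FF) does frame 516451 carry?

04:47:12;09

Each 10-minute DF block holds 10 × 60 × 30 − 9 × 2 = 17982 frames. 516451 ÷ 17982 → 28 full blocks, remainder 12955.
Within the partial block the first minute is 1800 frames and each further minute 1798, so 7 further minute boundaries passed. Total skipped labels = 18 × 28 + 2 × 7 = 518.
Non-drop label index = 516451 + 518 = 516969; at 30 labels/s that is 04:47:12:09, i.e. DF 04:47:12;09.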